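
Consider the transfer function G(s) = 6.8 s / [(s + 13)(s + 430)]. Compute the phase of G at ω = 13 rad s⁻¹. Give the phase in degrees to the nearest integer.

∠(j13) = 90.00°
∠(j13 + 13) = arctan(13/13) = 45.00°
∠(j13 + 430) = arctan(13/430) = 1.73°
∠G(j13) = 90.00° − (45.00° + 1.73°) = 43.27°

43 deg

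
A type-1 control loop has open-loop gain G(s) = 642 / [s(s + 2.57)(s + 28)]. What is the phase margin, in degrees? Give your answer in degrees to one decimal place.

21.2°

Gain crossover: |G(jω)| = 1 at ω ≈ 4.43 rad/s.
∠G(j4.43) = −90° − arctan(4.43/2.57) − arctan(4.43/28) ≈ -158.84°
PM = 180° + (-158.84°) = 21.16°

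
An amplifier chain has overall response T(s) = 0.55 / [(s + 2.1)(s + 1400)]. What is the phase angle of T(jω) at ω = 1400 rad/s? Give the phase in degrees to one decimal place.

∠(j1400 + 2.1) = arctan(1400/2.1) = 89.91°
∠(j1400 + 1400) = arctan(1400/1400) = 45.00°
∠T(j1400) = − (89.91° + 45.00°) = -134.91°

-134.9°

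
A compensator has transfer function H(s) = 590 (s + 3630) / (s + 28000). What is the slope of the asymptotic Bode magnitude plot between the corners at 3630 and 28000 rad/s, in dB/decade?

20 dB/decade

In this band the factors already past their corner are: zero at 3630; net slope = 20 dB/decade.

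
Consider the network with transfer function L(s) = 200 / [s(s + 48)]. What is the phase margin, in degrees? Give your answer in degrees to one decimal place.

85.1°

Gain crossover: |L(jω)| = 1 at ω ≈ 4.15 rad/s.
∠L(j4.15) = −90° − arctan(4.15/48) ≈ -94.94°
PM = 180° + (-94.94°) = 85.06°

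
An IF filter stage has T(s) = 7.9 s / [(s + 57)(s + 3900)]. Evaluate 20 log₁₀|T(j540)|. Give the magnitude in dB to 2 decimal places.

|j540| = 540
|j540 + 57| = √(540² + 57²) = 543
|j540 + 3900| = √(540² + 3900²) = 3937
|T(j540)| = 7.9 × 540 / (543 × 3937) = 0.0019954
20 log₁₀(0.0019954) = -53.999 dB

-54.00 dB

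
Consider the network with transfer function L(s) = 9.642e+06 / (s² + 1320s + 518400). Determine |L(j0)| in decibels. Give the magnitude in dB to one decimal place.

L(0) = 9.642e+06 / 518400 = 18.6
20 log₁₀(18.6) = 25.39 dB

25.4 dB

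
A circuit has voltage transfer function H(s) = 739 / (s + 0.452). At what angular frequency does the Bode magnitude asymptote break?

The single real pole at s = −0.452 gives a corner at ω = 0.452 rad s⁻¹.

0.452 rad s⁻¹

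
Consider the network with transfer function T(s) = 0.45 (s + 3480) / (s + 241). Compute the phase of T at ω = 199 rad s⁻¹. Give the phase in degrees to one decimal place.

-36.3°

∠(j199 + 3480) = arctan(199/3480) = 3.27°
∠(j199 + 241) = arctan(199/241) = 39.55°
∠T(j199) = 3.27° − 39.55° = -36.27°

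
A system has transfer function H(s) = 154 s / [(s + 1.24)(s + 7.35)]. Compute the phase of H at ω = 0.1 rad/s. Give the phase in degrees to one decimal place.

84.6°

∠(j0.1) = 90.00°
∠(j0.1 + 1.24) = arctan(0.1/1.24) = 4.61°
∠(j0.1 + 7.35) = arctan(0.1/7.35) = 0.78°
∠H(j0.1) = 90.00° − (4.61° + 0.78°) = 84.61°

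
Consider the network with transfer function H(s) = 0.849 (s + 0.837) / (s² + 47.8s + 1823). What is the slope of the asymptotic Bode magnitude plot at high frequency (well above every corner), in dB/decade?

With 1 zero and 2 poles, the high-frequency asymptotic slope is 20 × (1 − 2) = -20 dB/decade.

-20 dB/decade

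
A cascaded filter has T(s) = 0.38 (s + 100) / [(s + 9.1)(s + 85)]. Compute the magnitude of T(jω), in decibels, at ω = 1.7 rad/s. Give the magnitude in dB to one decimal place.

-26.3 dB

|j1.7 + 100| = √(1.7² + 100²) = 100
|j1.7 + 9.1| = √(1.7² + 9.1²) = 9.257
|j1.7 + 85| = √(1.7² + 85²) = 85.02
|T(j1.7)| = 0.38 × 100 / (9.257 × 85.02) = 0.048289
20 log₁₀(0.048289) = -26.32 dB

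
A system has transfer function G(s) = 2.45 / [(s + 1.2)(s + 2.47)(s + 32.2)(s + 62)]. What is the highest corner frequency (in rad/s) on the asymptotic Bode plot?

62 rad/s

Break frequencies occur at each pole and zero magnitude: 1.2 rad/s, 2.47 rad/s, 32.2 rad/s, 62 rad/s.
The highest is 62 rad/s.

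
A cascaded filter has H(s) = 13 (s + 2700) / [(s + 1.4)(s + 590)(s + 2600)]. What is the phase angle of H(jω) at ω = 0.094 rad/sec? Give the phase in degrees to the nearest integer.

-4 deg

∠(j0.094 + 2700) = arctan(0.094/2700) = 0.00°
∠(j0.094 + 1.4) = arctan(0.094/1.4) = 3.84°
∠(j0.094 + 590) = arctan(0.094/590) = 0.01°
∠(j0.094 + 2600) = arctan(0.094/2600) = 0.00°
∠H(j0.094) = 0.00° − (3.84° + 0.01° + 0.00°) = -3.85°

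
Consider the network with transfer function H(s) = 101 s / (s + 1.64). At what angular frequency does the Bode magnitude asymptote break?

1.64 rad/sec

The single real pole at s = −1.64 gives a corner at ω = 1.64 rad/sec.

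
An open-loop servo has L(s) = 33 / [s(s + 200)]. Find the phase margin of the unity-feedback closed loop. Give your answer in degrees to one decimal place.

90.0 deg

Gain crossover: |L(jω)| = 1 at ω ≈ 0.165 rad/s.
∠L(j0.165) = −90° − arctan(0.165/200) ≈ -90.05°
PM = 180° + (-90.05°) = 89.95°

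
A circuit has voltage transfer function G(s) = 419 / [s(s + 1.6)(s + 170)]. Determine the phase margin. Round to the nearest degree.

52 deg

Gain crossover: |G(jω)| = 1 at ω ≈ 1.22 rad/s.
∠G(j1.22) = −90° − arctan(1.22/1.6) − arctan(1.22/170) ≈ -127.82°
PM = 180° + (-127.82°) = 52.18°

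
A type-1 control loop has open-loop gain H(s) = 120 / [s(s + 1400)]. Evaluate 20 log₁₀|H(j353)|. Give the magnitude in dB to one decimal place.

|j353 + 1400| = √(353² + 1400²) = 1444
|j353| = 353
|H(j353)| = 120 / (1444 × 353) = 0.00023545
20 log₁₀(0.00023545) = -72.56 dB

-72.6 dB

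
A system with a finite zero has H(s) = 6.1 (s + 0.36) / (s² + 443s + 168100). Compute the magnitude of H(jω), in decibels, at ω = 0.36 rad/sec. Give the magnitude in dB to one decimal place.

|j0.36 + 0.36| = √(0.36² + 0.36²) = 0.5091
|(j0.36)² + 443(j0.36) + 168100| = |1.681e+05 + j159.48| = 1.681e+05
|H(j0.36)| = 6.1 × 0.5091 / 1.681e+05 = 1.8475e-05
20 log₁₀(1.8475e-05) = -94.67 dB

-94.7 dB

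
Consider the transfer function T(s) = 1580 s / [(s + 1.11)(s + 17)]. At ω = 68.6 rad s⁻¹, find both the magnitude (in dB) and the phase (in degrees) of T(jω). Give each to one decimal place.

|j68.6| = 68.6
|j68.6 + 1.11| = √(68.6² + 1.11²) = 68.61
|j68.6 + 17| = √(68.6² + 17²) = 70.68
|T(j68.6)| = 1580 × 68.6 / (68.61 × 70.68) = 22.353
20 log₁₀(22.353) = 26.99 dB
∠(j68.6) = 90.00°
∠(j68.6 + 1.11) = arctan(68.6/1.11) = 89.07°
∠(j68.6 + 17) = arctan(68.6/17) = 76.08°
∠T(j68.6) = 90.00° − (89.07° + 76.08°) = -75.15°

|T| = 27.0 dB, ∠T = -75.2°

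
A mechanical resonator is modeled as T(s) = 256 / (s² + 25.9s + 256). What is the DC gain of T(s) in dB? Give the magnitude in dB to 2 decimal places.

0.00 dB

T(0) = 256 / 256 = 1
20 log₁₀(1) = 0.000 dB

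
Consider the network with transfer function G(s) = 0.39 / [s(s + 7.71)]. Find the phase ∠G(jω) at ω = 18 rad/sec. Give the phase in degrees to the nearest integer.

-157°

∠(j18 + 7.71) = arctan(18/7.71) = 66.81°
∠(j18) = 90.00°
∠G(j18) = − (66.81° + 90.00°) = -156.81°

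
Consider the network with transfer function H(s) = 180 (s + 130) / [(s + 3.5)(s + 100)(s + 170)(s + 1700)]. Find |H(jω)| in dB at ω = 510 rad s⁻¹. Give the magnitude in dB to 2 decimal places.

-128.53 dB

|j510 + 130| = √(510² + 130²) = 526.3
|j510 + 3.5| = √(510² + 3.5²) = 510
|j510 + 100| = √(510² + 100²) = 519.7
|j510 + 170| = √(510² + 170²) = 537.6
|j510 + 1700| = √(510² + 1700²) = 1775
|H(j510)| = 180 × 526.3 / (510 × 519.7 × 537.6 × 1775) = 3.7459e-07
20 log₁₀(3.7459e-07) = -128.529 dB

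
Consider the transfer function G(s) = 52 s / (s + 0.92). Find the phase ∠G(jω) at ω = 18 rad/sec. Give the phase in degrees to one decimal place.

2.9°

∠(j18) = 90.00°
∠(j18 + 0.92) = arctan(18/0.92) = 87.07°
∠G(j18) = 90.00° − 87.07° = 2.93°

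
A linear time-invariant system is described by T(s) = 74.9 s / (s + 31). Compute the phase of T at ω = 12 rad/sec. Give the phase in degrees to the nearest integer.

∠(j12) = 90.00°
∠(j12 + 31) = arctan(12/31) = 21.16°
∠T(j12) = 90.00° − 21.16° = 68.84°

69°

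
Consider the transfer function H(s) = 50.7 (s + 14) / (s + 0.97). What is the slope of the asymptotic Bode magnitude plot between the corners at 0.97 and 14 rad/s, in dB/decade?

-20 dB/decade

In this band the factors already past their corner are: pole at 0.97; net slope = -20 dB/decade.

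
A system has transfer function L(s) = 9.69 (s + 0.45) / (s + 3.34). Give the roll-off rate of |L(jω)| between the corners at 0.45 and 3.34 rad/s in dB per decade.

In this band the factors already past their corner are: zero at 0.45; net slope = 20 dB/decade.

20 dB/decade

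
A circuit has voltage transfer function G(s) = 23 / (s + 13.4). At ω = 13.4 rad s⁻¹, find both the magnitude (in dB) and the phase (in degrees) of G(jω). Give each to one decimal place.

|j13.4 + 13.4| = √(13.4² + 13.4²) = 18.95
|G(j13.4)| = 23 / 18.95 = 1.2137
20 log₁₀(1.2137) = 1.68 dB
∠(j13.4 + 13.4) = arctan(13.4/13.4) = 45.00°
∠G(j13.4) = −45.00° = -45.00°

|G| = 1.7 dB, ∠G = -45.0°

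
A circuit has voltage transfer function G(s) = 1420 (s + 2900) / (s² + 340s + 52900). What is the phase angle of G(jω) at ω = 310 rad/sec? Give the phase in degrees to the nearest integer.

∠(j310 + 2900) = arctan(310/2900) = 6.10°
∠[(j310)² + 340(j310) + 52900] = ∠[-43200 + j1.054e+05] = 112.29°
∠G(j310) = 6.10° − 112.29° = -106.19°

-106°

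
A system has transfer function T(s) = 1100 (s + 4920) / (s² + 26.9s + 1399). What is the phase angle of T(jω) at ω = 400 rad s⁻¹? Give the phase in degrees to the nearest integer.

-171°

∠(j400 + 4920) = arctan(400/4920) = 4.65°
∠[(j400)² + 26.9(j400) + 1399] = ∠[-1.586e+05 + j10760] = 176.12°
∠T(j400) = 4.65° − 176.12° = -171.47°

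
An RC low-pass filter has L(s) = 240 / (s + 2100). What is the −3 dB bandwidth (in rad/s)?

For a single-pole low-pass, the −3 dB point is at the pole: ω = 2100 rad/s.

2100 rad/s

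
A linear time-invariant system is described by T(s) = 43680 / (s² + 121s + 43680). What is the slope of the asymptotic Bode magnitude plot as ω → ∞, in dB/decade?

-40 dB/decade

With 0 zeros and 2 poles, the high-frequency asymptotic slope is 20 × (0 − 2) = -40 dB/decade.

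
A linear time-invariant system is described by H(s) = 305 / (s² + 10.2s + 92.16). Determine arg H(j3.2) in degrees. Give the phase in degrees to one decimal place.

-21.7 deg

∠[(j3.2)² + 10.2(j3.2) + 92.16] = ∠[81.92 + j32.64] = 21.72°
∠H(j3.2) = −21.72° = -21.72°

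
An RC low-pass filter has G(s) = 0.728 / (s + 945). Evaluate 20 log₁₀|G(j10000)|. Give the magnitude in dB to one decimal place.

|j10000 + 945| = √(10000² + 945²) = 1.004e+04
|G(j10000)| = 0.728 / 1.004e+04 = 7.2477e-05
20 log₁₀(7.2477e-05) = -82.80 dB

-82.8 dB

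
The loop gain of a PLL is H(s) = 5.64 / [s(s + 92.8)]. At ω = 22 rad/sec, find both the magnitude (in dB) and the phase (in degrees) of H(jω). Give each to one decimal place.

|H| = -51.4 dB, ∠H = -103.3°

|j22 + 92.8| = √(22² + 92.8²) = 95.37
|j22| = 22
|H(j22)| = 5.64 / (95.37 × 22) = 0.002688
20 log₁₀(0.002688) = -51.41 dB
∠(j22 + 92.8) = arctan(22/92.8) = 13.34°
∠(j22) = 90.00°
∠H(j22) = − (13.34° + 90.00°) = -103.34°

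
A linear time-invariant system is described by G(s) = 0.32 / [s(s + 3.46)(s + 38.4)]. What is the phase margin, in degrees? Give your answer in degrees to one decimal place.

Gain crossover: |G(jω)| = 1 at ω ≈ 0.00241 rad s⁻¹.
∠G(j0.00241) = −90° − arctan(0.00241/3.46) − arctan(0.00241/38.4) ≈ -90.04°
PM = 180° + (-90.04°) = 89.96°

90.0°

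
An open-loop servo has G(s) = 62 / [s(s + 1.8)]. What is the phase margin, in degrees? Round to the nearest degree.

13°

Gain crossover: |G(jω)| = 1 at ω ≈ 7.77 rad/sec.
∠G(j7.77) = −90° − arctan(7.77/1.8) ≈ -166.96°
PM = 180° + (-166.96°) = 13.04°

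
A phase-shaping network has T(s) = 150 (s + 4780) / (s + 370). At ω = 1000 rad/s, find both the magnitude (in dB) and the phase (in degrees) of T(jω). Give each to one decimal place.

|T| = 56.7 dB, ∠T = -57.9°

|j1000 + 4780| = √(1000² + 4780²) = 4883
|j1000 + 370| = √(1000² + 370²) = 1066
|T(j1000)| = 150 × 4883 / 1066 = 687
20 log₁₀(687) = 56.74 dB
∠(j1000 + 4780) = arctan(1000/4780) = 11.82°
∠(j1000 + 370) = arctan(1000/370) = 69.70°
∠T(j1000) = 11.82° − 69.70° = -57.88°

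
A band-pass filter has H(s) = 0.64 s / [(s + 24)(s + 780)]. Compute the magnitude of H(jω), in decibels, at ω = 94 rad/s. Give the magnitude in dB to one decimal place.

-62.1 dB

|j94| = 94
|j94 + 24| = √(94² + 24²) = 97.02
|j94 + 780| = √(94² + 780²) = 785.6
|H(j94)| = 0.64 × 94 / (97.02 × 785.6) = 0.0007893
20 log₁₀(0.0007893) = -62.06 dB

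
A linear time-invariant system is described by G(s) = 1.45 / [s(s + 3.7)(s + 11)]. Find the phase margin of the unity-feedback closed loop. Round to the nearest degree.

Gain crossover: |G(jω)| = 1 at ω ≈ 0.0356 rad s⁻¹.
∠G(j0.0356) = −90° − arctan(0.0356/3.7) − arctan(0.0356/11) ≈ -90.74°
PM = 180° + (-90.74°) = 89.26°

89°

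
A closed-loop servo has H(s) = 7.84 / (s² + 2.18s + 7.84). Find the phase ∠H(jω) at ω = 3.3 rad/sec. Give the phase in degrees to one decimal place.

∠[(j3.3)² + 2.18(j3.3) + 7.84] = ∠[-3.05 + j7.194] = 112.98°
∠H(j3.3) = −112.98° = -112.98°

-113.0°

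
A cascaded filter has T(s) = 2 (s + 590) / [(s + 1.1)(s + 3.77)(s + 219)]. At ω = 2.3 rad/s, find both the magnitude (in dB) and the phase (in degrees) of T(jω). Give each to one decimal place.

|j2.3 + 590| = √(2.3² + 590²) = 590
|j2.3 + 1.1| = √(2.3² + 1.1²) = 2.55
|j2.3 + 3.77| = √(2.3² + 3.77²) = 4.416
|j2.3 + 219| = √(2.3² + 219²) = 219
|T(j2.3)| = 2 × 590 / (2.55 × 4.416 × 219) = 0.47853
20 log₁₀(0.47853) = -6.40 dB
∠(j2.3 + 590) = arctan(2.3/590) = 0.22°
∠(j2.3 + 1.1) = arctan(2.3/1.1) = 64.44°
∠(j2.3 + 3.77) = arctan(2.3/3.77) = 31.39°
∠(j2.3 + 219) = arctan(2.3/219) = 0.60°
∠T(j2.3) = 0.22° − (64.44° + 31.39° + 0.60°) = -96.20°

|T| = -6.4 dB, ∠T = -96.2 deg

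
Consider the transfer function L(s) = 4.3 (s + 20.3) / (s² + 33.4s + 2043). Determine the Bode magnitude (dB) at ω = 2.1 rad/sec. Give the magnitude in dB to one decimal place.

-27.3 dB

|j2.1 + 20.3| = √(2.1² + 20.3²) = 20.41
|(j2.1)² + 33.4(j2.1) + 2043| = |2038.6 + j70.14| = 2040
|L(j2.1)| = 4.3 × 20.41 / 2040 = 0.043022
20 log₁₀(0.043022) = -27.33 dB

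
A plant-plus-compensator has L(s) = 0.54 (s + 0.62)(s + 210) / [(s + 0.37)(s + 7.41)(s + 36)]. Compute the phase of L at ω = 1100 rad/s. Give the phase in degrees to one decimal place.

∠(j1100 + 0.62) = arctan(1100/0.62) = 89.97°
∠(j1100 + 210) = arctan(1100/210) = 79.19°
∠(j1100 + 0.37) = arctan(1100/0.37) = 89.98°
∠(j1100 + 7.41) = arctan(1100/7.41) = 89.61°
∠(j1100 + 36) = arctan(1100/36) = 88.13°
∠L(j1100) = 89.97° + 79.19° − (89.98° + 89.61° + 88.13°) = -98.56°

-98.6°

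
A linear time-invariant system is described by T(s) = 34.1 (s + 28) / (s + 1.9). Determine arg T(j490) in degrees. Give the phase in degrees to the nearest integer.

-3°

∠(j490 + 28) = arctan(490/28) = 86.73°
∠(j490 + 1.9) = arctan(490/1.9) = 89.78°
∠T(j490) = 86.73° − 89.78° = -3.05°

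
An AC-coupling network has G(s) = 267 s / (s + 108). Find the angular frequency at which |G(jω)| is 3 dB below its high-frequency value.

For a single-pole high-pass, the −3 dB point is at the pole: ω = 108 rad/s.

108 rad/s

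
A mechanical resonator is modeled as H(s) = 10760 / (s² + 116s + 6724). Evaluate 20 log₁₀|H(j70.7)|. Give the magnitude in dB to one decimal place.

2.2 dB

|(j70.7)² + 116(j70.7) + 6724| = |1725.5 + j8201.2| = 8381
|H(j70.7)| = 10760 / 8381 = 1.2839
20 log₁₀(1.2839) = 2.17 dB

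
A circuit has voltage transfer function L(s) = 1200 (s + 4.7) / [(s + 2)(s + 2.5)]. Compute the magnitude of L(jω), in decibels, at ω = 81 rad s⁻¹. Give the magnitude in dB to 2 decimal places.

23.42 dB

|j81 + 4.7| = √(81² + 4.7²) = 81.14
|j81 + 2| = √(81² + 2²) = 81.02
|j81 + 2.5| = √(81² + 2.5²) = 81.04
|L(j81)| = 1200 × 81.14 / (81.02 × 81.04) = 14.828
20 log₁₀(14.828) = 23.422 dB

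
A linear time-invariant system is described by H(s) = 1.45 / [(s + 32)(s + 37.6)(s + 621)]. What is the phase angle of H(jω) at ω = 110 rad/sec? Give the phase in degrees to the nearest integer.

∠(j110 + 32) = arctan(110/32) = 73.78°
∠(j110 + 37.6) = arctan(110/37.6) = 71.13°
∠(j110 + 621) = arctan(110/621) = 10.04°
∠H(j110) = − (73.78° + 71.13° + 10.04°) = -154.95°

-155°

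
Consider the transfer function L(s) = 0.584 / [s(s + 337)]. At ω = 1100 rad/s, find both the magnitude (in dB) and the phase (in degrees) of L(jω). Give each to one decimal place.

|L| = -126.7 dB, ∠L = -163.0 deg

|j1100 + 337| = √(1100² + 337²) = 1150
|j1100| = 1100
|L(j1100)| = 0.584 / (1150 × 1100) = 4.6147e-07
20 log₁₀(4.6147e-07) = -126.72 dB
∠(j1100 + 337) = arctan(1100/337) = 72.97°
∠(j1100) = 90.00°
∠L(j1100) = − (72.97° + 90.00°) = -162.97°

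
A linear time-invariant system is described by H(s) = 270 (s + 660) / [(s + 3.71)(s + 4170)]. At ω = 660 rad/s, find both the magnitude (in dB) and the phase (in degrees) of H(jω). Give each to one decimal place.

|j660 + 660| = √(660² + 660²) = 933.4
|j660 + 3.71| = √(660² + 3.71²) = 660
|j660 + 4170| = √(660² + 4170²) = 4222
|H(j660)| = 270 × 933.4 / (660 × 4222) = 0.090441
20 log₁₀(0.090441) = -20.87 dB
∠(j660 + 660) = arctan(660/660) = 45.00°
∠(j660 + 3.71) = arctan(660/3.71) = 89.68°
∠(j660 + 4170) = arctan(660/4170) = 8.99°
∠H(j660) = 45.00° − (89.68° + 8.99°) = -53.67°

|H| = -20.9 dB, ∠H = -53.7 deg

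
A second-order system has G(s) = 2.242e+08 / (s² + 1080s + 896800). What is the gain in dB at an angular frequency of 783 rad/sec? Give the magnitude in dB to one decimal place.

|(j783)² + 1080(j783) + 896800| = |2.8371e+05 + j8.4564e+05| = 8.92e+05
|G(j783)| = 2.242e+08 / 8.92e+05 = 251.36
20 log₁₀(251.36) = 48.01 dB

48.0 dB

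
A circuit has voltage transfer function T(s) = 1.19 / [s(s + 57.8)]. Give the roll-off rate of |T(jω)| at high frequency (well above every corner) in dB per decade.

-40 dB/decade

With 0 zeros and 2 poles, the high-frequency asymptotic slope is 20 × (0 − 2) = -40 dB/decade.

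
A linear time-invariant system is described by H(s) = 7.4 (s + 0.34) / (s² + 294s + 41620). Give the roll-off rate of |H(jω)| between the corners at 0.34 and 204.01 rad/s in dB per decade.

20 dB/decade

In this band the factors already past their corner are: zero at 0.34; net slope = 20 dB/decade.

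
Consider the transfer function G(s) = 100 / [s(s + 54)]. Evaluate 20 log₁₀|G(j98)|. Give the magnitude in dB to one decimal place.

-40.8 dB

|j98 + 54| = √(98² + 54²) = 111.9
|j98| = 98
|G(j98)| = 100 / (111.9 × 98) = 0.0091195
20 log₁₀(0.0091195) = -40.80 dB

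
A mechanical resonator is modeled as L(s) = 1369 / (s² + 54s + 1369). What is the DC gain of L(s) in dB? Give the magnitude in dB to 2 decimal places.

L(0) = 1369 / 1369 = 1
20 log₁₀(1) = 0.000 dB

0.00 dB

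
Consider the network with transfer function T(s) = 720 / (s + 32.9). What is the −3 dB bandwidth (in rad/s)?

32.9 rad/s

For a single-pole low-pass, the −3 dB point is at the pole: ω = 32.9 rad/s.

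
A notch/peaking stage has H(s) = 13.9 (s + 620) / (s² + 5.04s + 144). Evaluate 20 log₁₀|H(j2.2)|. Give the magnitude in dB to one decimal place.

|j2.2 + 620| = √(2.2² + 620²) = 620
|(j2.2)² + 5.04(j2.2) + 144| = |139.16 + j11.088| = 139.6
|H(j2.2)| = 13.9 × 620 / 139.6 = 61.733
20 log₁₀(61.733) = 35.81 dB

35.8 dB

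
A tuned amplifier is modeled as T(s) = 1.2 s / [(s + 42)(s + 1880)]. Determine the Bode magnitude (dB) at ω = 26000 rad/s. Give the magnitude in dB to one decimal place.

|j26000| = 2.6e+04
|j26000 + 42| = √(26000² + 42²) = 2.6e+04
|j26000 + 1880| = √(26000² + 1880²) = 2.607e+04
|T(j26000)| = 1.2 × 2.6e+04 / (2.6e+04 × 2.607e+04) = 4.6034e-05
20 log₁₀(4.6034e-05) = -86.74 dB

-86.7 dB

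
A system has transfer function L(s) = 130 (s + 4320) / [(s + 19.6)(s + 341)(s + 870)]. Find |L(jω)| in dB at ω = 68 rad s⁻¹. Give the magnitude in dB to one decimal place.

|j68 + 4320| = √(68² + 4320²) = 4321
|j68 + 19.6| = √(68² + 19.6²) = 70.77
|j68 + 341| = √(68² + 341²) = 347.7
|j68 + 870| = √(68² + 870²) = 872.7
|L(j68)| = 130 × 4321 / (70.77 × 347.7 × 872.7) = 0.026156
20 log₁₀(0.026156) = -31.65 dB

-31.6 dB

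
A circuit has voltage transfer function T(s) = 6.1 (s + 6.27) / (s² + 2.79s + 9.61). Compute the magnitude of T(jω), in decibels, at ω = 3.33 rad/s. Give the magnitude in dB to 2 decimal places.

|j3.33 + 6.27| = √(3.33² + 6.27²) = 7.099
|(j3.33)² + 2.79(j3.33) + 9.61| = |-1.4789 + j9.2907| = 9.408
|T(j3.33)| = 6.1 × 7.099 / 9.408 = 4.6033
20 log₁₀(4.6033) = 13.261 dB

13.26 dB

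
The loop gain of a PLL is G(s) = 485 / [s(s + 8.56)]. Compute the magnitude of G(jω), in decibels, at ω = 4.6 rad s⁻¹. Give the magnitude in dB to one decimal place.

20.7 dB

|j4.6 + 8.56| = √(4.6² + 8.56²) = 9.718
|j4.6| = 4.6
|G(j4.6)| = 485 / (9.718 × 4.6) = 10.85
20 log₁₀(10.85) = 20.71 dB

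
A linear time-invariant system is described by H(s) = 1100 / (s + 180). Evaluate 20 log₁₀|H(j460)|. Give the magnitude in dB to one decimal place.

7.0 dB

|j460 + 180| = √(460² + 180²) = 494
|H(j460)| = 1100 / 494 = 2.2269
20 log₁₀(2.2269) = 6.95 dB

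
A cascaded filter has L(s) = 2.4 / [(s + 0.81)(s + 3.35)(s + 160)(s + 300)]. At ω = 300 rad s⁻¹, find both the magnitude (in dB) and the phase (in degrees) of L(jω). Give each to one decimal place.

|L| = -194.7 dB, ∠L = -286.1°

|j300 + 0.81| = √(300² + 0.81²) = 300
|j300 + 3.35| = √(300² + 3.35²) = 300
|j300 + 160| = √(300² + 160²) = 340
|j300 + 300| = √(300² + 300²) = 424.3
|L(j300)| = 2.4 / (300 × 300 × 340 × 424.3) = 1.8485e-10
20 log₁₀(1.8485e-10) = -194.66 dB
∠(j300 + 0.81) = arctan(300/0.81) = 89.85°
∠(j300 + 3.35) = arctan(300/3.35) = 89.36°
∠(j300 + 160) = arctan(300/160) = 61.93°
∠(j300 + 300) = arctan(300/300) = 45.00°
∠L(j300) = − (89.85° + 89.36° + 61.93° + 45.00°) = -286.13°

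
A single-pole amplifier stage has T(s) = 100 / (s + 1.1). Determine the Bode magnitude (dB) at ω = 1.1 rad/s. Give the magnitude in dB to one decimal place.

|j1.1 + 1.1| = √(1.1² + 1.1²) = 1.556
|T(j1.1)| = 100 / 1.556 = 64.282
20 log₁₀(64.282) = 36.16 dB

36.2 dB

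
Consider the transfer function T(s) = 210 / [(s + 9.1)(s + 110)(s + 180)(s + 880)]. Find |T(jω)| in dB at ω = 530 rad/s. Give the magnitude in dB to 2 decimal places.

|j530 + 9.1| = √(530² + 9.1²) = 530.1
|j530 + 110| = √(530² + 110²) = 541.3
|j530 + 180| = √(530² + 180²) = 559.7
|j530 + 880| = √(530² + 880²) = 1027
|T(j530)| = 210 / (530.1 × 541.3 × 559.7 × 1027) = 1.2729e-09
20 log₁₀(1.2729e-09) = -177.904 dB

-177.90 dB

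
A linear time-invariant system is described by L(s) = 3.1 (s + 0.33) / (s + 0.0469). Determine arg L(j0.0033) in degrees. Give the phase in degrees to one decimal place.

-3.5°

∠(j0.0033 + 0.33) = arctan(0.0033/0.33) = 0.57°
∠(j0.0033 + 0.0469) = arctan(0.0033/0.0469) = 4.02°
∠L(j0.0033) = 0.57° − 4.02° = -3.45°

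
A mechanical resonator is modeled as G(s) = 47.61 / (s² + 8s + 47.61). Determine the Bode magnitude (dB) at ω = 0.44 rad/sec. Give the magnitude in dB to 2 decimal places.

|(j0.44)² + 8(j0.44) + 47.61| = |47.416 + j3.52| = 47.55
|G(j0.44)| = 47.61 / 47.55 = 1.0013
20 log₁₀(1.0013) = 0.012 dB

0.01 dB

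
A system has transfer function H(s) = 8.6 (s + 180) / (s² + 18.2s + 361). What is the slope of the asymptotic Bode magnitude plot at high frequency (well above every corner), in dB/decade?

With 1 zero and 2 poles, the high-frequency asymptotic slope is 20 × (1 − 2) = -20 dB/decade.

-20 dB/decade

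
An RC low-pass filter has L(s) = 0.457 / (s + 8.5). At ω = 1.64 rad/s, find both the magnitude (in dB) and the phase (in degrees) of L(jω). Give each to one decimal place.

|L| = -25.5 dB, ∠L = -10.9°

|j1.64 + 8.5| = √(1.64² + 8.5²) = 8.657
|L(j1.64)| = 0.457 / 8.657 = 0.052791
20 log₁₀(0.052791) = -25.55 dB
∠(j1.64 + 8.5) = arctan(1.64/8.5) = 10.92°
∠L(j1.64) = −10.92° = -10.92°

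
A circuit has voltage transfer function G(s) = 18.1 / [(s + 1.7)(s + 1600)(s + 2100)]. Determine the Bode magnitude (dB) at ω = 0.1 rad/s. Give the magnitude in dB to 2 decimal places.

|j0.1 + 1.7| = √(0.1² + 1.7²) = 1.703
|j0.1 + 1600| = √(0.1² + 1600²) = 1600
|j0.1 + 2100| = √(0.1² + 2100²) = 2100
|G(j0.1)| = 18.1 / (1.703 × 1600 × 2100) = 3.1633e-06
20 log₁₀(3.1633e-06) = -109.997 dB

-110.00 dB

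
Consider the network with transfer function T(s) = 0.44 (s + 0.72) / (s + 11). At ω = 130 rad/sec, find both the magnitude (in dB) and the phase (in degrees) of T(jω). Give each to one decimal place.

|j130 + 0.72| = √(130² + 0.72²) = 130
|j130 + 11| = √(130² + 11²) = 130.5
|T(j130)| = 0.44 × 130 / 130.5 = 0.43844
20 log₁₀(0.43844) = -7.16 dB
∠(j130 + 0.72) = arctan(130/0.72) = 89.68°
∠(j130 + 11) = arctan(130/11) = 85.16°
∠T(j130) = 89.68° − 85.16° = 4.52°

|T| = -7.2 dB, ∠T = 4.5°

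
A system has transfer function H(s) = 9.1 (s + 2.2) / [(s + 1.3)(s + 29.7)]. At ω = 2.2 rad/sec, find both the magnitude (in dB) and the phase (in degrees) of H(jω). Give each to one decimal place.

|H| = -8.6 dB, ∠H = -18.7 deg

|j2.2 + 2.2| = √(2.2² + 2.2²) = 3.111
|j2.2 + 1.3| = √(2.2² + 1.3²) = 2.555
|j2.2 + 29.7| = √(2.2² + 29.7²) = 29.78
|H(j2.2)| = 9.1 × 3.111 / (2.555 × 29.78) = 0.37203
20 log₁₀(0.37203) = -8.59 dB
∠(j2.2 + 2.2) = arctan(2.2/2.2) = 45.00°
∠(j2.2 + 1.3) = arctan(2.2/1.3) = 59.42°
∠(j2.2 + 29.7) = arctan(2.2/29.7) = 4.24°
∠H(j2.2) = 45.00° − (59.42° + 4.24°) = -18.66°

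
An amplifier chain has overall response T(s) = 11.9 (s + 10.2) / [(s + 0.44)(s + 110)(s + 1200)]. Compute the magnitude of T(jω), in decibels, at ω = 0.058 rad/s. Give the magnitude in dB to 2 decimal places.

-53.67 dB

|j0.058 + 10.2| = √(0.058² + 10.2²) = 10.2
|j0.058 + 0.44| = √(0.058² + 0.44²) = 0.4438
|j0.058 + 110| = √(0.058² + 110²) = 110
|j0.058 + 1200| = √(0.058² + 1200²) = 1200
|T(j0.058)| = 11.9 × 10.2 / (0.4438 × 110 × 1200) = 0.002072
20 log₁₀(0.002072) = -53.672 dB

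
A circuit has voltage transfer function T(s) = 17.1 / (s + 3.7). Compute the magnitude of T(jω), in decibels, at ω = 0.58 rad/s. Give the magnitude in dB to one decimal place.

13.2 dB

|j0.58 + 3.7| = √(0.58² + 3.7²) = 3.745
|T(j0.58)| = 17.1 / 3.745 = 4.5659
20 log₁₀(4.5659) = 13.19 dB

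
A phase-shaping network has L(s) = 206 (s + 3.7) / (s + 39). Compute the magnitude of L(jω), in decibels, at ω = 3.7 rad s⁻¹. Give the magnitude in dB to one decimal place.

28.8 dB

|j3.7 + 3.7| = √(3.7² + 3.7²) = 5.233
|j3.7 + 39| = √(3.7² + 39²) = 39.18
|L(j3.7)| = 206 × 5.233 / 39.18 = 27.515
20 log₁₀(27.515) = 28.79 dB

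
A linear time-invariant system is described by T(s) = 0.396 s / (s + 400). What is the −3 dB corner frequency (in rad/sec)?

400 rad/sec

For a single-pole high-pass, the −3 dB point is at the pole: ω = 400 rad/sec.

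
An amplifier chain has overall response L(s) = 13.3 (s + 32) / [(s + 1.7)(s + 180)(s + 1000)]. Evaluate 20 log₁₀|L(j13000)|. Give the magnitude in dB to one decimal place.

-142.1 dB

|j13000 + 32| = √(13000² + 32²) = 1.3e+04
|j13000 + 1.7| = √(13000² + 1.7²) = 1.3e+04
|j13000 + 180| = √(13000² + 180²) = 1.3e+04
|j13000 + 1000| = √(13000² + 1000²) = 1.304e+04
|L(j13000)| = 13.3 × 1.3e+04 / (1.3e+04 × 1.3e+04 × 1.304e+04) = 7.8459e-08
20 log₁₀(7.8459e-08) = -142.11 dB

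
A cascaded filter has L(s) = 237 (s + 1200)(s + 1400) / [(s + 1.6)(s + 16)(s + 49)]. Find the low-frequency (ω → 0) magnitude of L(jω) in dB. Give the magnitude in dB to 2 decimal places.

110.03 dB

L(0) = 237 × 1200 × 1400 / (1.6 × 16 × 49) = 3.1741e+05
20 log₁₀(3.1741e+05) = 110.032 dB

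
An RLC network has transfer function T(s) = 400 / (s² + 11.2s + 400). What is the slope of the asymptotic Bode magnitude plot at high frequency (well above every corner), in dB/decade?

With 0 zeros and 2 poles, the high-frequency asymptotic slope is 20 × (0 − 2) = -40 dB/decade.

-40 dB/decade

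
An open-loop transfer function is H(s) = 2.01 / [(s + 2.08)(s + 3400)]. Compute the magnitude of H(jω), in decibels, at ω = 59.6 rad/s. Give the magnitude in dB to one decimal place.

-100.1 dB

|j59.6 + 2.08| = √(59.6² + 2.08²) = 59.64
|j59.6 + 3400| = √(59.6² + 3400²) = 3401
|H(j59.6)| = 2.01 / (59.64 × 3401) = 9.9115e-06
20 log₁₀(9.9115e-06) = -100.08 dB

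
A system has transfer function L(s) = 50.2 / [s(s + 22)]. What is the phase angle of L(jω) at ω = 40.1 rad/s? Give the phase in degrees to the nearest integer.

-151 deg

∠(j40.1 + 22) = arctan(40.1/22) = 61.25°
∠(j40.1) = 90.00°
∠L(j40.1) = − (61.25° + 90.00°) = -151.25°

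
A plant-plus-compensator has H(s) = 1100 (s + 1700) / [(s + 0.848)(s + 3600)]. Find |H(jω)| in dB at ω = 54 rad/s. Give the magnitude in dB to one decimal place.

19.7 dB

|j54 + 1700| = √(54² + 1700²) = 1701
|j54 + 0.848| = √(54² + 0.848²) = 54.01
|j54 + 3600| = √(54² + 3600²) = 3600
|H(j54)| = 1100 × 1701 / (54.01 × 3600) = 9.6219
20 log₁₀(9.6219) = 19.67 dB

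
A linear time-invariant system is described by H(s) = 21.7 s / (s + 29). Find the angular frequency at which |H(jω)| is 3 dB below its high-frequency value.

29 rad/s

For a single-pole high-pass, the −3 dB point is at the pole: ω = 29 rad/s.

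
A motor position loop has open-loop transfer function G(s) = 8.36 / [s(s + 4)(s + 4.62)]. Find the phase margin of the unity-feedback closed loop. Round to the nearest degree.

Gain crossover: |G(jω)| = 1 at ω ≈ 0.447 rad/s.
∠G(j0.447) = −90° − arctan(0.447/4) − arctan(0.447/4.62) ≈ -101.92°
PM = 180° + (-101.92°) = 78.08°

78°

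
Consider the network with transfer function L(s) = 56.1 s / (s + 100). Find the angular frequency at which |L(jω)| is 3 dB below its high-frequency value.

For a single-pole high-pass, the −3 dB point is at the pole: ω = 100 rad/s.

100 rad/s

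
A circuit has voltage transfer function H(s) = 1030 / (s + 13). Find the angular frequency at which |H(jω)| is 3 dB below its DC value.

For a single-pole low-pass, the −3 dB point is at the pole: ω = 13 rad/s.

13 rad/s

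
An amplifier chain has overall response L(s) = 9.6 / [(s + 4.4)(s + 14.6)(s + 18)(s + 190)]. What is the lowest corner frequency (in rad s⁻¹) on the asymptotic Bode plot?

Break frequencies occur at each pole and zero magnitude: 4.4 rad s⁻¹, 14.6 rad s⁻¹, 18 rad s⁻¹, 190 rad s⁻¹.
The lowest is 4.4 rad s⁻¹.

4.4 rad s⁻¹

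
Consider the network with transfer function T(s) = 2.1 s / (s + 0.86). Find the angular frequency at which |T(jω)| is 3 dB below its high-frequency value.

For a single-pole high-pass, the −3 dB point is at the pole: ω = 0.86 rad s⁻¹.

0.86 rad s⁻¹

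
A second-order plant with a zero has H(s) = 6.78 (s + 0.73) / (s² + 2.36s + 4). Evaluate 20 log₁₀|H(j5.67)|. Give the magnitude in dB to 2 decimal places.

|j5.67 + 0.73| = √(5.67² + 0.73²) = 5.717
|(j5.67)² + 2.36(j5.67) + 4| = |-28.149 + j13.381| = 31.17
|H(j5.67)| = 6.78 × 5.717 / 31.17 = 1.2436
20 log₁₀(1.2436) = 1.894 dB

1.89 dB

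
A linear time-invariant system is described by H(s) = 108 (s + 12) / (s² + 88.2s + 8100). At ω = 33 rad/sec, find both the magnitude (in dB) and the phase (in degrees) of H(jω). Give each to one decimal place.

|H| = -6.0 dB, ∠H = 47.5°

|j33 + 12| = √(33² + 12²) = 35.11
|(j33)² + 88.2(j33) + 8100| = |7011 + j2910.6| = 7591
|H(j33)| = 108 × 35.11 / 7591 = 0.49957
20 log₁₀(0.49957) = -6.03 dB
∠(j33 + 12) = arctan(33/12) = 70.02°
∠[(j33)² + 88.2(j33) + 8100] = ∠[7011 + j2910.6] = 22.55°
∠H(j33) = 70.02° − 22.55° = 47.47°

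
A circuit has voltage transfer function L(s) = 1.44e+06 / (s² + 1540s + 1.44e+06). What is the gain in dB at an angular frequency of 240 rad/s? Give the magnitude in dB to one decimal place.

0.1 dB

|(j240)² + 1540(j240) + 1.44e+06| = |1.3824e+06 + j3.696e+05| = 1.431e+06
|L(j240)| = 1.44e+06 / 1.431e+06 = 1.0063
20 log₁₀(1.0063) = 0.05 dB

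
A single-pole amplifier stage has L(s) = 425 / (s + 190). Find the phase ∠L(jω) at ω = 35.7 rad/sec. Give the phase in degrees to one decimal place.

-10.6°

∠(j35.7 + 190) = arctan(35.7/190) = 10.64°
∠L(j35.7) = −10.64° = -10.64°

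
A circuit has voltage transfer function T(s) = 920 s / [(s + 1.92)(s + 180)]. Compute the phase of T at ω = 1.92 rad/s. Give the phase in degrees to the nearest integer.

44 deg

∠(j1.92) = 90.00°
∠(j1.92 + 1.92) = arctan(1.92/1.92) = 45.00°
∠(j1.92 + 180) = arctan(1.92/180) = 0.61°
∠T(j1.92) = 90.00° − (45.00° + 0.61°) = 44.39°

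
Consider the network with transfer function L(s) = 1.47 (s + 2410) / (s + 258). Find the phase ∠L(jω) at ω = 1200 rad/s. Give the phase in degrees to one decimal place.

∠(j1200 + 2410) = arctan(1200/2410) = 26.47°
∠(j1200 + 258) = arctan(1200/258) = 77.87°
∠L(j1200) = 26.47° − 77.87° = -51.40°

-51.4 deg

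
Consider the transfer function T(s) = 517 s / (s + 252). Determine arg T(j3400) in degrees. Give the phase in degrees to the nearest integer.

∠(j3400) = 90.00°
∠(j3400 + 252) = arctan(3400/252) = 85.76°
∠T(j3400) = 90.00° − 85.76° = 4.24°

4°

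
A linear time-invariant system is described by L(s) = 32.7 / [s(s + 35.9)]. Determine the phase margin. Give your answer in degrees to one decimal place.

88.5 deg

Gain crossover: |L(jω)| = 1 at ω ≈ 0.911 rad/s.
∠L(j0.911) = −90° − arctan(0.911/35.9) ≈ -91.45°
PM = 180° + (-91.45°) = 88.55°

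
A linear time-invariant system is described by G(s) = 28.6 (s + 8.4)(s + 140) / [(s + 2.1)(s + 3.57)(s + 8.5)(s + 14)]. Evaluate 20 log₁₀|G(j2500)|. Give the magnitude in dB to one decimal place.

|j2500 + 8.4| = √(2500² + 8.4²) = 2500
|j2500 + 140| = √(2500² + 140²) = 2504
|j2500 + 2.1| = √(2500² + 2.1²) = 2500
|j2500 + 3.57| = √(2500² + 3.57²) = 2500
|j2500 + 8.5| = √(2500² + 8.5²) = 2500
|j2500 + 14| = √(2500² + 14²) = 2500
|G(j2500)| = 28.6 × 2500 × 2504 / (2500 × 2500 × 2500 × 2500) = 4.5831e-06
20 log₁₀(4.5831e-06) = -106.78 dB

-106.8 dB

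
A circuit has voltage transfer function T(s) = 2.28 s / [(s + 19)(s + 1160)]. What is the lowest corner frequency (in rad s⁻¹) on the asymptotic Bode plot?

Break frequencies occur at each pole and zero magnitude: 19 rad s⁻¹, 1160 rad s⁻¹.
The lowest is 19 rad s⁻¹.

19 rad s⁻¹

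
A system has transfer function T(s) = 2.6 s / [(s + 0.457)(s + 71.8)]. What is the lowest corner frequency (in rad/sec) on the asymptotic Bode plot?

Break frequencies occur at each pole and zero magnitude: 0.457 rad/sec, 71.8 rad/sec.
The lowest is 0.457 rad/sec.

0.457 rad/sec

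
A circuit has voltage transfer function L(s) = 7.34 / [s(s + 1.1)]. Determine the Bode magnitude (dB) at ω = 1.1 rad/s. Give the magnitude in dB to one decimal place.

|j1.1 + 1.1| = √(1.1² + 1.1²) = 1.556
|j1.1| = 1.1
|L(j1.1)| = 7.34 / (1.556 × 1.1) = 4.2894
20 log₁₀(4.2894) = 12.65 dB

12.6 dB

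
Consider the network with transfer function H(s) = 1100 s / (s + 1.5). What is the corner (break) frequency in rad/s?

The single real pole at s = −1.5 gives a corner at ω = 1.5 rad/s.

1.5 rad/s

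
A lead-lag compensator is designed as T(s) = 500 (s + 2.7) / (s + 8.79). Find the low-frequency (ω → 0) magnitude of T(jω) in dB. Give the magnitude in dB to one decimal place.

43.7 dB

T(0) = 500 × 2.7 / 8.79 = 153.58
20 log₁₀(153.58) = 43.73 dB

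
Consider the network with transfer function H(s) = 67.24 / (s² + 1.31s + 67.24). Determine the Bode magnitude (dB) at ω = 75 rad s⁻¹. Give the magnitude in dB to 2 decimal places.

-38.35 dB

|(j75)² + 1.31(j75) + 67.24| = |-5557.8 + j98.25| = 5559
|H(j75)| = 67.24 / 5559 = 0.012097
20 log₁₀(0.012097) = -38.347 dB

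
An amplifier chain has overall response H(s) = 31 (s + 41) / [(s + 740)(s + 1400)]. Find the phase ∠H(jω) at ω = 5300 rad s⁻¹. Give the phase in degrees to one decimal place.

-67.7°

∠(j5300 + 41) = arctan(5300/41) = 89.56°
∠(j5300 + 740) = arctan(5300/740) = 82.05°
∠(j5300 + 1400) = arctan(5300/1400) = 75.20°
∠H(j5300) = 89.56° − (82.05° + 75.20°) = -67.70°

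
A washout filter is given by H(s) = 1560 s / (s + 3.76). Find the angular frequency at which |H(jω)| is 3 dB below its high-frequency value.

3.76 rad/s

For a single-pole high-pass, the −3 dB point is at the pole: ω = 3.76 rad/s.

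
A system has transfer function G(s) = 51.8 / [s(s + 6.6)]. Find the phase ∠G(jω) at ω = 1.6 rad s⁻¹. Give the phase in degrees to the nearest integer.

-104°

∠(j1.6 + 6.6) = arctan(1.6/6.6) = 13.63°
∠(j1.6) = 90.00°
∠G(j1.6) = − (13.63° + 90.00°) = -103.63°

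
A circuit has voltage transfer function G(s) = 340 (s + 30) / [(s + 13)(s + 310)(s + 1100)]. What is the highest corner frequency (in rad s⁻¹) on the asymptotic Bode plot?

1100 rad s⁻¹

Break frequencies occur at each pole and zero magnitude: 13 rad s⁻¹, 30 rad s⁻¹, 310 rad s⁻¹, 1100 rad s⁻¹.
The highest is 1100 rad s⁻¹.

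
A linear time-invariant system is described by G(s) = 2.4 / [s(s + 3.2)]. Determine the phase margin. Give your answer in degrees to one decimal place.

Gain crossover: |G(jω)| = 1 at ω ≈ 0.731 rad s⁻¹.
∠G(j0.731) = −90° − arctan(0.731/3.2) ≈ -102.87°
PM = 180° + (-102.87°) = 77.13°

77.1 deg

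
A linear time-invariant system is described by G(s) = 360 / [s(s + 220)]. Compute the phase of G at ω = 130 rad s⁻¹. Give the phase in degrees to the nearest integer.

-121°

∠(j130 + 220) = arctan(130/220) = 30.58°
∠(j130) = 90.00°
∠G(j130) = − (30.58° + 90.00°) = -120.58°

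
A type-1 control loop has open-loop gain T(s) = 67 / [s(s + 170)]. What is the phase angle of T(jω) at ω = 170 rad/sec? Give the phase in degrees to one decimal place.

∠(j170 + 170) = arctan(170/170) = 45.00°
∠(j170) = 90.00°
∠T(j170) = − (45.00° + 90.00°) = -135.00°

-135.0°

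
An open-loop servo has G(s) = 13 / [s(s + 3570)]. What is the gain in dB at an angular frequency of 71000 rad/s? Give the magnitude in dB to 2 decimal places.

|j71000 + 3570| = √(71000² + 3570²) = 7.109e+04
|j71000| = 7.1e+04
|G(j71000)| = 13 / (7.109e+04 × 7.1e+04) = 2.5756e-09
20 log₁₀(2.5756e-09) = -171.782 dB

-171.78 dB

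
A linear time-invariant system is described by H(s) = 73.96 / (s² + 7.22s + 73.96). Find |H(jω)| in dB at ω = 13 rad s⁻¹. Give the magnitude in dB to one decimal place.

-5.1 dB

|(j13)² + 7.22(j13) + 73.96| = |-95.04 + j93.86| = 133.6
|H(j13)| = 73.96 / 133.6 = 0.5537
20 log₁₀(0.5537) = -5.13 dB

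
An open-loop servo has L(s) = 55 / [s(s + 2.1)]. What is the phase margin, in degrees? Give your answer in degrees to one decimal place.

16.1 deg

Gain crossover: |L(jω)| = 1 at ω ≈ 7.27 rad/s.
∠L(j7.27) = −90° − arctan(7.27/2.1) ≈ -163.89°
PM = 180° + (-163.89°) = 16.11°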